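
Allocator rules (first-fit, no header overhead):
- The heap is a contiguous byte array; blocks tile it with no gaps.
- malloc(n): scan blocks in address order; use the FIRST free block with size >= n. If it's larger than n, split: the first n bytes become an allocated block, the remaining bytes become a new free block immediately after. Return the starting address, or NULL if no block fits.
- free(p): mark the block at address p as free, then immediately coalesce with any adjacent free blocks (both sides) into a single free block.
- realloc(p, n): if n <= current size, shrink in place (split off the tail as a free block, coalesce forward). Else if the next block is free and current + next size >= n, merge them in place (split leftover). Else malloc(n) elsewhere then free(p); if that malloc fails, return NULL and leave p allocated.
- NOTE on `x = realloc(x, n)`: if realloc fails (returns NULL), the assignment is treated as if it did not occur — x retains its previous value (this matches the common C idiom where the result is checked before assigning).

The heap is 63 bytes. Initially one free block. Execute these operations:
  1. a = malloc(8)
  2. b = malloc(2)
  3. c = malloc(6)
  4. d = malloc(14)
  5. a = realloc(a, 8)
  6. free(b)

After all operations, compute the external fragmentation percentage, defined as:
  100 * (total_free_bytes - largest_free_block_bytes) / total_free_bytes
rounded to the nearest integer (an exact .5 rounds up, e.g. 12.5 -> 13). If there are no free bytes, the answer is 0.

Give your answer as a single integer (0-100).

Answer: 6

Derivation:
Op 1: a = malloc(8) -> a = 0; heap: [0-7 ALLOC][8-62 FREE]
Op 2: b = malloc(2) -> b = 8; heap: [0-7 ALLOC][8-9 ALLOC][10-62 FREE]
Op 3: c = malloc(6) -> c = 10; heap: [0-7 ALLOC][8-9 ALLOC][10-15 ALLOC][16-62 FREE]
Op 4: d = malloc(14) -> d = 16; heap: [0-7 ALLOC][8-9 ALLOC][10-15 ALLOC][16-29 ALLOC][30-62 FREE]
Op 5: a = realloc(a, 8) -> a = 0; heap: [0-7 ALLOC][8-9 ALLOC][10-15 ALLOC][16-29 ALLOC][30-62 FREE]
Op 6: free(b) -> (freed b); heap: [0-7 ALLOC][8-9 FREE][10-15 ALLOC][16-29 ALLOC][30-62 FREE]
Free blocks: [2 33] total_free=35 largest=33 -> 100*(35-33)/35 = 200/35 ≈ 5.714 -> rounds to 6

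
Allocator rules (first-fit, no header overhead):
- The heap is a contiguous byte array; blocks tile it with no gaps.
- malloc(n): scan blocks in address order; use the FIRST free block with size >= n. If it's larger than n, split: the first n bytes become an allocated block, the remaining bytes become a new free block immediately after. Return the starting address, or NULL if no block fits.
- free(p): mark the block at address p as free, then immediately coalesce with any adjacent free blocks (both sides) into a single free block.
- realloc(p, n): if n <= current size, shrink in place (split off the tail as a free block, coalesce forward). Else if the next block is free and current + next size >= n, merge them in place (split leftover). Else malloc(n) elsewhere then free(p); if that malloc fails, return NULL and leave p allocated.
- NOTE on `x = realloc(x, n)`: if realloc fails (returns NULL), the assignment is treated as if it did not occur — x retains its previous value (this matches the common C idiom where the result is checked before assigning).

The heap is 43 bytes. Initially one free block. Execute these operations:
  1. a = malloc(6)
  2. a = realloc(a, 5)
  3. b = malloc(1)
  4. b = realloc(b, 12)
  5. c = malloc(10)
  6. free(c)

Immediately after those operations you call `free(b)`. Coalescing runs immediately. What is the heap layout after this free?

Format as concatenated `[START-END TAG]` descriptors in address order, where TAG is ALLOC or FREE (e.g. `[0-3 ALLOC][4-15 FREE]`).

Op 1: a = malloc(6) -> a = 0; heap: [0-5 ALLOC][6-42 FREE]
Op 2: a = realloc(a, 5) -> a = 0; heap: [0-4 ALLOC][5-42 FREE]
Op 3: b = malloc(1) -> b = 5; heap: [0-4 ALLOC][5-5 ALLOC][6-42 FREE]
Op 4: b = realloc(b, 12) -> b = 5; heap: [0-4 ALLOC][5-16 ALLOC][17-42 FREE]
Op 5: c = malloc(10) -> c = 17; heap: [0-4 ALLOC][5-16 ALLOC][17-26 ALLOC][27-42 FREE]
Op 6: free(c) -> (freed c); heap: [0-4 ALLOC][5-16 ALLOC][17-42 FREE]
free(b): b = 5 -> block [5-16 ALLOC]; mark free, coalesce with adjacent free neighbors -> [0-4 ALLOC][5-42 FREE]

Answer: [0-4 ALLOC][5-42 FREE]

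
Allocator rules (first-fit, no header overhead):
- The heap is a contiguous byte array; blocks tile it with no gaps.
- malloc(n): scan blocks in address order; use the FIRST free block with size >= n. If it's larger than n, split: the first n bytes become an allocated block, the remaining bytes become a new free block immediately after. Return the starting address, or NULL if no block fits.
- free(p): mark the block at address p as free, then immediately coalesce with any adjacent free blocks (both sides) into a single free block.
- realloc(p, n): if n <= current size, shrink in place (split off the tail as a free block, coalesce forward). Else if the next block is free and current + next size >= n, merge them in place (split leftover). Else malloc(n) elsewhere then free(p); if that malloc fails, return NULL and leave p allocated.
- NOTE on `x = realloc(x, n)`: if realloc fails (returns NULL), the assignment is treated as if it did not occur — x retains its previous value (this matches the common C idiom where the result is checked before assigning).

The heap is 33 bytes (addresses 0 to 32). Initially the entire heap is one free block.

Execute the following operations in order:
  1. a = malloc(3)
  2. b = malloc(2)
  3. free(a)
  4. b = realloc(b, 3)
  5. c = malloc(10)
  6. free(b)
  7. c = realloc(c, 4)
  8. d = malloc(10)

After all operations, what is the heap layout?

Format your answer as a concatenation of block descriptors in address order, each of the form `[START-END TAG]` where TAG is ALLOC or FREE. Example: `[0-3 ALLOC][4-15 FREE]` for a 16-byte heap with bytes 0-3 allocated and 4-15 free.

Op 1: a = malloc(3) -> a = 0; heap: [0-2 ALLOC][3-32 FREE]
Op 2: b = malloc(2) -> b = 3; heap: [0-2 ALLOC][3-4 ALLOC][5-32 FREE]
Op 3: free(a) -> (freed a); heap: [0-2 FREE][3-4 ALLOC][5-32 FREE]
Op 4: b = realloc(b, 3) -> b = 3; heap: [0-2 FREE][3-5 ALLOC][6-32 FREE]
Op 5: c = malloc(10) -> c = 6; heap: [0-2 FREE][3-5 ALLOC][6-15 ALLOC][16-32 FREE]
Op 6: free(b) -> (freed b); heap: [0-5 FREE][6-15 ALLOC][16-32 FREE]
Op 7: c = realloc(c, 4) -> c = 6; heap: [0-5 FREE][6-9 ALLOC][10-32 FREE]
Op 8: d = malloc(10) -> d = 10; heap: [0-5 FREE][6-9 ALLOC][10-19 ALLOC][20-32 FREE]

Answer: [0-5 FREE][6-9 ALLOC][10-19 ALLOC][20-32 FREE]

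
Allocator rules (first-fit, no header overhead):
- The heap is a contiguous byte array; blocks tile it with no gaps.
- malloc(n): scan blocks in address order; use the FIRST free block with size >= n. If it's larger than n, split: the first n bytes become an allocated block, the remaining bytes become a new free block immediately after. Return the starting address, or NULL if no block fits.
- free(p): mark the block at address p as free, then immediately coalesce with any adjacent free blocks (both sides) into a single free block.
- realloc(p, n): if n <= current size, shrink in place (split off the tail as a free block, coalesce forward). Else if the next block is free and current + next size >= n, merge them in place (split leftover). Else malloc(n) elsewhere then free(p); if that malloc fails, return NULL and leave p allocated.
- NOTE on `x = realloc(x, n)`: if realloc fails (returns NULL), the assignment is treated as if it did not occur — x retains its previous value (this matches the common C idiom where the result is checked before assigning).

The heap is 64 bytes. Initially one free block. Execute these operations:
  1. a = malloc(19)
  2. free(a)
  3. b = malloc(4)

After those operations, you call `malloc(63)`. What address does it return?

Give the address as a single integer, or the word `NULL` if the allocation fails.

Op 1: a = malloc(19) -> a = 0; heap: [0-18 ALLOC][19-63 FREE]
Op 2: free(a) -> (freed a); heap: [0-63 FREE]
Op 3: b = malloc(4) -> b = 0; heap: [0-3 ALLOC][4-63 FREE]
malloc(63): first-fit scan over [0-3 ALLOC][4-63 FREE] -> NULL

Answer: NULL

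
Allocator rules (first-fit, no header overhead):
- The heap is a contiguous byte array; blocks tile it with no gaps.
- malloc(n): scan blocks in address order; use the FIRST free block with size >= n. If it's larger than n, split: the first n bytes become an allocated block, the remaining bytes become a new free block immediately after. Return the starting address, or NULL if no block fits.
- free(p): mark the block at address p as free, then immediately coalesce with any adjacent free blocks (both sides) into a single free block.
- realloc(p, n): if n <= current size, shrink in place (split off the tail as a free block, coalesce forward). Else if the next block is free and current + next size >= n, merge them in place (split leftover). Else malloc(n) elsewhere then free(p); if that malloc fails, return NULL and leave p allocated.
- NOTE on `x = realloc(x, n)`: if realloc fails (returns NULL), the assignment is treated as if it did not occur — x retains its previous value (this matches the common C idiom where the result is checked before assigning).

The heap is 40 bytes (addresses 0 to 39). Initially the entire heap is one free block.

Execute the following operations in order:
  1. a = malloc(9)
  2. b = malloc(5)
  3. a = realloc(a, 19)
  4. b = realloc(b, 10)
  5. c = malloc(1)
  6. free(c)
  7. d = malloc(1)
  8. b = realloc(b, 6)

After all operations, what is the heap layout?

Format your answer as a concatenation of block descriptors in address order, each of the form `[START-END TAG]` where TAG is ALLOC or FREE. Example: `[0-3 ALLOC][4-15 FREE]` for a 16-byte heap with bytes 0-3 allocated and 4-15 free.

Op 1: a = malloc(9) -> a = 0; heap: [0-8 ALLOC][9-39 FREE]
Op 2: b = malloc(5) -> b = 9; heap: [0-8 ALLOC][9-13 ALLOC][14-39 FREE]
Op 3: a = realloc(a, 19) -> a = 14; heap: [0-8 FREE][9-13 ALLOC][14-32 ALLOC][33-39 FREE]
Op 4: b = realloc(b, 10) -> NULL (b unchanged); heap: [0-8 FREE][9-13 ALLOC][14-32 ALLOC][33-39 FREE]
Op 5: c = malloc(1) -> c = 0; heap: [0-0 ALLOC][1-8 FREE][9-13 ALLOC][14-32 ALLOC][33-39 FREE]
Op 6: free(c) -> (freed c); heap: [0-8 FREE][9-13 ALLOC][14-32 ALLOC][33-39 FREE]
Op 7: d = malloc(1) -> d = 0; heap: [0-0 ALLOC][1-8 FREE][9-13 ALLOC][14-32 ALLOC][33-39 FREE]
Op 8: b = realloc(b, 6) -> b = 1; heap: [0-0 ALLOC][1-6 ALLOC][7-13 FREE][14-32 ALLOC][33-39 FREE]

Answer: [0-0 ALLOC][1-6 ALLOC][7-13 FREE][14-32 ALLOC][33-39 FREE]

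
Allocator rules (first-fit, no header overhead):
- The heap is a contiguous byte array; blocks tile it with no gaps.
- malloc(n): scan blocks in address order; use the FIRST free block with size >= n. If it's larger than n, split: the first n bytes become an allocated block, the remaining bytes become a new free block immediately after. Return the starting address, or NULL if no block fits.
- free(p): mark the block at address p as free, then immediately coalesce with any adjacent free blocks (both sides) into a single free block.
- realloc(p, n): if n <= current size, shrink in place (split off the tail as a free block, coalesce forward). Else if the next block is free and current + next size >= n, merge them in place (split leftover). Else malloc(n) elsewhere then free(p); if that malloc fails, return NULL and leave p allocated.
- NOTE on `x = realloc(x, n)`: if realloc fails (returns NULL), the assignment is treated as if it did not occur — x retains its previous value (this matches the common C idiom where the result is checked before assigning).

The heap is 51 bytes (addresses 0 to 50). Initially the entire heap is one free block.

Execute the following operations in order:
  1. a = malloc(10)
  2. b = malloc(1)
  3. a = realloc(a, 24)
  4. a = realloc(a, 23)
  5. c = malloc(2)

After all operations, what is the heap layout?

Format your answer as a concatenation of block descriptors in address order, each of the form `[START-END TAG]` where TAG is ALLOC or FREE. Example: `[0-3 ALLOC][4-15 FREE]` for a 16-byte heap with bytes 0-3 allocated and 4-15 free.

Op 1: a = malloc(10) -> a = 0; heap: [0-9 ALLOC][10-50 FREE]
Op 2: b = malloc(1) -> b = 10; heap: [0-9 ALLOC][10-10 ALLOC][11-50 FREE]
Op 3: a = realloc(a, 24) -> a = 11; heap: [0-9 FREE][10-10 ALLOC][11-34 ALLOC][35-50 FREE]
Op 4: a = realloc(a, 23) -> a = 11; heap: [0-9 FREE][10-10 ALLOC][11-33 ALLOC][34-50 FREE]
Op 5: c = malloc(2) -> c = 0; heap: [0-1 ALLOC][2-9 FREE][10-10 ALLOC][11-33 ALLOC][34-50 FREE]

Answer: [0-1 ALLOC][2-9 FREE][10-10 ALLOC][11-33 ALLOC][34-50 FREE]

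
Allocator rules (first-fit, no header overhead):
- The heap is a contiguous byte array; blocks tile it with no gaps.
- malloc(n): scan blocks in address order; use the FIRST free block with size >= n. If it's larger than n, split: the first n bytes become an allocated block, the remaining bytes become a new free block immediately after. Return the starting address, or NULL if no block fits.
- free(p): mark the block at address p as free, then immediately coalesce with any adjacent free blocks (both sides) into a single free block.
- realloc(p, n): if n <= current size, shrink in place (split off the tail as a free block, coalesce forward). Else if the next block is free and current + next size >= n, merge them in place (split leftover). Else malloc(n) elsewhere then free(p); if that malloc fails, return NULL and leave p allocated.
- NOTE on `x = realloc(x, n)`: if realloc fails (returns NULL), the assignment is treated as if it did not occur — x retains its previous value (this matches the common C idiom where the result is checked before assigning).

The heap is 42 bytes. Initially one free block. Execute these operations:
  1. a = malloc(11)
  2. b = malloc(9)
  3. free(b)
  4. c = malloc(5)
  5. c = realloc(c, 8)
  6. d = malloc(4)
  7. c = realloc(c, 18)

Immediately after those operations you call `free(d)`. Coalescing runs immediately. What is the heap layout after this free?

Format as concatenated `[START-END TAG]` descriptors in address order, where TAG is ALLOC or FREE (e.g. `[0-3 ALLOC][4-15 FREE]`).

Answer: [0-10 ALLOC][11-22 FREE][23-40 ALLOC][41-41 FREE]

Derivation:
Op 1: a = malloc(11) -> a = 0; heap: [0-10 ALLOC][11-41 FREE]
Op 2: b = malloc(9) -> b = 11; heap: [0-10 ALLOC][11-19 ALLOC][20-41 FREE]
Op 3: free(b) -> (freed b); heap: [0-10 ALLOC][11-41 FREE]
Op 4: c = malloc(5) -> c = 11; heap: [0-10 ALLOC][11-15 ALLOC][16-41 FREE]
Op 5: c = realloc(c, 8) -> c = 11; heap: [0-10 ALLOC][11-18 ALLOC][19-41 FREE]
Op 6: d = malloc(4) -> d = 19; heap: [0-10 ALLOC][11-18 ALLOC][19-22 ALLOC][23-41 FREE]
Op 7: c = realloc(c, 18) -> c = 23; heap: [0-10 ALLOC][11-18 FREE][19-22 ALLOC][23-40 ALLOC][41-41 FREE]
free(d): d = 19 -> block [19-22 ALLOC]; mark free, coalesce with adjacent free neighbors -> [0-10 ALLOC][11-22 FREE][23-40 ALLOC][41-41 FREE]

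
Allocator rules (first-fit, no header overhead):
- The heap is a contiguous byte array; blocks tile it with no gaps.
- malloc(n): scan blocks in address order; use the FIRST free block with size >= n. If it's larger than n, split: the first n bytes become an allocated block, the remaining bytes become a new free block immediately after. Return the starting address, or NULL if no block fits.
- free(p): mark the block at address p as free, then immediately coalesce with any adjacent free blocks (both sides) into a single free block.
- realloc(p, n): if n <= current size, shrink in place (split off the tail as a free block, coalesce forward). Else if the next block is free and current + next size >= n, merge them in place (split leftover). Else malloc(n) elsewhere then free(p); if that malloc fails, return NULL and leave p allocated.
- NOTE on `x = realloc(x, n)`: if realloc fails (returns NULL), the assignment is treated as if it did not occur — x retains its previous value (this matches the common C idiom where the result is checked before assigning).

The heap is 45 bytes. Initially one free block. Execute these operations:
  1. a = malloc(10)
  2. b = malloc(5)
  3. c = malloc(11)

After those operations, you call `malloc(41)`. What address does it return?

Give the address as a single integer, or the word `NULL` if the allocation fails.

Answer: NULL

Derivation:
Op 1: a = malloc(10) -> a = 0; heap: [0-9 ALLOC][10-44 FREE]
Op 2: b = malloc(5) -> b = 10; heap: [0-9 ALLOC][10-14 ALLOC][15-44 FREE]
Op 3: c = malloc(11) -> c = 15; heap: [0-9 ALLOC][10-14 ALLOC][15-25 ALLOC][26-44 FREE]
malloc(41): first-fit scan over [0-9 ALLOC][10-14 ALLOC][15-25 ALLOC][26-44 FREE] -> NULL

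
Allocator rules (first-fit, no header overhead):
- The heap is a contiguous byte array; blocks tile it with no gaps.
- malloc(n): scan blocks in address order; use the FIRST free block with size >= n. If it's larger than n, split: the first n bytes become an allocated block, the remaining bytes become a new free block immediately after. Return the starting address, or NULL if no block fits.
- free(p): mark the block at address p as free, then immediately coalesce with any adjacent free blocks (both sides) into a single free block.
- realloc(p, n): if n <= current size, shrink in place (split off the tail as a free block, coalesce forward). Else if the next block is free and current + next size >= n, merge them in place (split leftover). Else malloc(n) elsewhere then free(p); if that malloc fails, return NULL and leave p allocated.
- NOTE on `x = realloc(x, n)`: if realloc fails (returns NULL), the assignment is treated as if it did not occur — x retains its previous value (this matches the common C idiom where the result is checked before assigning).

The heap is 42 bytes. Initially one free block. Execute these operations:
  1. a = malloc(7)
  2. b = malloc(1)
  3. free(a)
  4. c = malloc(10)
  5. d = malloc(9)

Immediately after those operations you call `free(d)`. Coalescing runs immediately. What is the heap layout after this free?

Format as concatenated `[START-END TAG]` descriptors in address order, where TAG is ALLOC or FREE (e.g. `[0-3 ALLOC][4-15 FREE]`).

Answer: [0-6 FREE][7-7 ALLOC][8-17 ALLOC][18-41 FREE]

Derivation:
Op 1: a = malloc(7) -> a = 0; heap: [0-6 ALLOC][7-41 FREE]
Op 2: b = malloc(1) -> b = 7; heap: [0-6 ALLOC][7-7 ALLOC][8-41 FREE]
Op 3: free(a) -> (freed a); heap: [0-6 FREE][7-7 ALLOC][8-41 FREE]
Op 4: c = malloc(10) -> c = 8; heap: [0-6 FREE][7-7 ALLOC][8-17 ALLOC][18-41 FREE]
Op 5: d = malloc(9) -> d = 18; heap: [0-6 FREE][7-7 ALLOC][8-17 ALLOC][18-26 ALLOC][27-41 FREE]
free(d): d = 18 -> block [18-26 ALLOC]; mark free, coalesce with adjacent free neighbors -> [0-6 FREE][7-7 ALLOC][8-17 ALLOC][18-41 FREE]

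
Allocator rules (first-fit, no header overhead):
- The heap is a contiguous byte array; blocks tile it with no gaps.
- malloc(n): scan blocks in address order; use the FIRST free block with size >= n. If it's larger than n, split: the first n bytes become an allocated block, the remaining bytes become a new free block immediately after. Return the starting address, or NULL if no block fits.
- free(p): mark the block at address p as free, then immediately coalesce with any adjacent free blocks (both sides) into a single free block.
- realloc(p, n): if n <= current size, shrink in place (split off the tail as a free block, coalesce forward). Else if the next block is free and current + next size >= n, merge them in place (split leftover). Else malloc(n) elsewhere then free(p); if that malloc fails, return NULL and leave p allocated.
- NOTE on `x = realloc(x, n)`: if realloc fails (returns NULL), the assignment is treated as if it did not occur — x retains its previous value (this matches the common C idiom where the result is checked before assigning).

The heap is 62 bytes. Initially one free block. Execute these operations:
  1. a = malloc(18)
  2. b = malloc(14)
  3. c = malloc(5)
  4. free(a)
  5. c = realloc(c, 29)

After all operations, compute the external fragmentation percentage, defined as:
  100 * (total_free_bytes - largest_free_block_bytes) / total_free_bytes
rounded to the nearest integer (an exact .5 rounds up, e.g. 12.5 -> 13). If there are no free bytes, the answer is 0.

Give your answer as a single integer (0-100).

Answer: 5

Derivation:
Op 1: a = malloc(18) -> a = 0; heap: [0-17 ALLOC][18-61 FREE]
Op 2: b = malloc(14) -> b = 18; heap: [0-17 ALLOC][18-31 ALLOC][32-61 FREE]
Op 3: c = malloc(5) -> c = 32; heap: [0-17 ALLOC][18-31 ALLOC][32-36 ALLOC][37-61 FREE]
Op 4: free(a) -> (freed a); heap: [0-17 FREE][18-31 ALLOC][32-36 ALLOC][37-61 FREE]
Op 5: c = realloc(c, 29) -> c = 32; heap: [0-17 FREE][18-31 ALLOC][32-60 ALLOC][61-61 FREE]
Free blocks: [18 1] total_free=19 largest=18 -> 100*(19-18)/19 = 100/19 ≈ 5.263 -> rounds to 5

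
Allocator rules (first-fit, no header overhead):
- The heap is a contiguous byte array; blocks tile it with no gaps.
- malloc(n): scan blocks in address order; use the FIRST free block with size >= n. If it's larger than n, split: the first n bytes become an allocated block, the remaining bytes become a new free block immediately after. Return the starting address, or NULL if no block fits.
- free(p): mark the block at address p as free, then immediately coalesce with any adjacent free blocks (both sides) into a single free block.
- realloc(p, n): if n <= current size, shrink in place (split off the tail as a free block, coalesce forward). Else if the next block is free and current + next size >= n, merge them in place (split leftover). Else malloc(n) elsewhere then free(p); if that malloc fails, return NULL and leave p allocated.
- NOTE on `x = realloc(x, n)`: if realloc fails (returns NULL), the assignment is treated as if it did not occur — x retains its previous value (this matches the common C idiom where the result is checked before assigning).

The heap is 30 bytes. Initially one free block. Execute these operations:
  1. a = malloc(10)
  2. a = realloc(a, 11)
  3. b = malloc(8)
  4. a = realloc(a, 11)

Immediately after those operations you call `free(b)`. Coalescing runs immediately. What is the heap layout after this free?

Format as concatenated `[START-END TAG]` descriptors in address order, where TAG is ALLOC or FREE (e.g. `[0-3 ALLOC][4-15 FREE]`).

Op 1: a = malloc(10) -> a = 0; heap: [0-9 ALLOC][10-29 FREE]
Op 2: a = realloc(a, 11) -> a = 0; heap: [0-10 ALLOC][11-29 FREE]
Op 3: b = malloc(8) -> b = 11; heap: [0-10 ALLOC][11-18 ALLOC][19-29 FREE]
Op 4: a = realloc(a, 11) -> a = 0; heap: [0-10 ALLOC][11-18 ALLOC][19-29 FREE]
free(b): b = 11 -> block [11-18 ALLOC]; mark free, coalesce with adjacent free neighbors -> [0-10 ALLOC][11-29 FREE]

Answer: [0-10 ALLOC][11-29 FREE]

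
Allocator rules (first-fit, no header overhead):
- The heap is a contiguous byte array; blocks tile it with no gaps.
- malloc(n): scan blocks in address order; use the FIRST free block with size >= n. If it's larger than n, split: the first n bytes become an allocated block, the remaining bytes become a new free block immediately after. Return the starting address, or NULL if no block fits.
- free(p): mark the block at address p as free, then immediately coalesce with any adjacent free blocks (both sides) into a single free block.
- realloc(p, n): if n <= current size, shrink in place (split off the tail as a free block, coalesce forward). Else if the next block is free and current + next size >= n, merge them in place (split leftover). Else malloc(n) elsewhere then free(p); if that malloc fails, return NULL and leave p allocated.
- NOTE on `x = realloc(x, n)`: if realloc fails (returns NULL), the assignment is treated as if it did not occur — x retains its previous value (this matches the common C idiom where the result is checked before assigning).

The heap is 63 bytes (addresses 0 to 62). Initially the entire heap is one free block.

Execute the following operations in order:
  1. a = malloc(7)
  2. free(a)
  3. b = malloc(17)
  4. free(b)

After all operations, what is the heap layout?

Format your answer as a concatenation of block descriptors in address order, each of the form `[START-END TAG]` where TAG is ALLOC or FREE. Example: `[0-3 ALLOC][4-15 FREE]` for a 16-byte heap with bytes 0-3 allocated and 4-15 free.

Answer: [0-62 FREE]

Derivation:
Op 1: a = malloc(7) -> a = 0; heap: [0-6 ALLOC][7-62 FREE]
Op 2: free(a) -> (freed a); heap: [0-62 FREE]
Op 3: b = malloc(17) -> b = 0; heap: [0-16 ALLOC][17-62 FREE]
Op 4: free(b) -> (freed b); heap: [0-62 FREE]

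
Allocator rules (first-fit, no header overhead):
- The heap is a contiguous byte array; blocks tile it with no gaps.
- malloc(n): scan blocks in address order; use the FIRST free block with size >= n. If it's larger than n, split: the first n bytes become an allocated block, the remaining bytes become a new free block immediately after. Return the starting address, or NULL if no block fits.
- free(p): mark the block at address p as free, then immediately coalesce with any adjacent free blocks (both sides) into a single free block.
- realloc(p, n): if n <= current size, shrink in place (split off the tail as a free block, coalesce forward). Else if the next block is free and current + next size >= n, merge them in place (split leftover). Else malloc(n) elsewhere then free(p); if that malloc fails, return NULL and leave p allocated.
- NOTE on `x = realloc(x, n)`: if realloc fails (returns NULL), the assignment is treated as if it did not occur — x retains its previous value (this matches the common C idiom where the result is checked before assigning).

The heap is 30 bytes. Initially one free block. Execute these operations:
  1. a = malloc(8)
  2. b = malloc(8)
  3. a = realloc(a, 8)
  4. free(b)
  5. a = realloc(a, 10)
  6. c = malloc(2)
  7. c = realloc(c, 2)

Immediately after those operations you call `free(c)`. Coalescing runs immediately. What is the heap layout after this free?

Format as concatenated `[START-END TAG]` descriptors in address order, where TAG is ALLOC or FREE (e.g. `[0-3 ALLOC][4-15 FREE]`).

Answer: [0-9 ALLOC][10-29 FREE]

Derivation:
Op 1: a = malloc(8) -> a = 0; heap: [0-7 ALLOC][8-29 FREE]
Op 2: b = malloc(8) -> b = 8; heap: [0-7 ALLOC][8-15 ALLOC][16-29 FREE]
Op 3: a = realloc(a, 8) -> a = 0; heap: [0-7 ALLOC][8-15 ALLOC][16-29 FREE]
Op 4: free(b) -> (freed b); heap: [0-7 ALLOC][8-29 FREE]
Op 5: a = realloc(a, 10) -> a = 0; heap: [0-9 ALLOC][10-29 FREE]
Op 6: c = malloc(2) -> c = 10; heap: [0-9 ALLOC][10-11 ALLOC][12-29 FREE]
Op 7: c = realloc(c, 2) -> c = 10; heap: [0-9 ALLOC][10-11 ALLOC][12-29 FREE]
free(c): c = 10 -> block [10-11 ALLOC]; mark free, coalesce with adjacent free neighbors -> [0-9 ALLOC][10-29 FREE]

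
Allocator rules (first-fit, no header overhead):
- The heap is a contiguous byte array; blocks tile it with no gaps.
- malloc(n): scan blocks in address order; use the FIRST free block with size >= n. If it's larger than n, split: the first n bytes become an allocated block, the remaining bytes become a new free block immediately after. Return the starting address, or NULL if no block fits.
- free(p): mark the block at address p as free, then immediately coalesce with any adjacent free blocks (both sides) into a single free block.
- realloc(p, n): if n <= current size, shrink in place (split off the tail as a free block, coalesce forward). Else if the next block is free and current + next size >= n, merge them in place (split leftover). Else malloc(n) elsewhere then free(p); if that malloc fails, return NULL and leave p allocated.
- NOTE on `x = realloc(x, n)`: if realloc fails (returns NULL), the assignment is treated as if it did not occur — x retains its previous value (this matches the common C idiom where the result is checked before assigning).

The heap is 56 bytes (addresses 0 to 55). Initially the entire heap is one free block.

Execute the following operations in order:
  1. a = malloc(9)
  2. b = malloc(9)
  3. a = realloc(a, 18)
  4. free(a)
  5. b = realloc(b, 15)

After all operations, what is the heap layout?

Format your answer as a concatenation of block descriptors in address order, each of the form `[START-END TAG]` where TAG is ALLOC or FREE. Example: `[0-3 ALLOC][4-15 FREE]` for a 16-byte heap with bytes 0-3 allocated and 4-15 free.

Answer: [0-8 FREE][9-23 ALLOC][24-55 FREE]

Derivation:
Op 1: a = malloc(9) -> a = 0; heap: [0-8 ALLOC][9-55 FREE]
Op 2: b = malloc(9) -> b = 9; heap: [0-8 ALLOC][9-17 ALLOC][18-55 FREE]
Op 3: a = realloc(a, 18) -> a = 18; heap: [0-8 FREE][9-17 ALLOC][18-35 ALLOC][36-55 FREE]
Op 4: free(a) -> (freed a); heap: [0-8 FREE][9-17 ALLOC][18-55 FREE]
Op 5: b = realloc(b, 15) -> b = 9; heap: [0-8 FREE][9-23 ALLOC][24-55 FREE]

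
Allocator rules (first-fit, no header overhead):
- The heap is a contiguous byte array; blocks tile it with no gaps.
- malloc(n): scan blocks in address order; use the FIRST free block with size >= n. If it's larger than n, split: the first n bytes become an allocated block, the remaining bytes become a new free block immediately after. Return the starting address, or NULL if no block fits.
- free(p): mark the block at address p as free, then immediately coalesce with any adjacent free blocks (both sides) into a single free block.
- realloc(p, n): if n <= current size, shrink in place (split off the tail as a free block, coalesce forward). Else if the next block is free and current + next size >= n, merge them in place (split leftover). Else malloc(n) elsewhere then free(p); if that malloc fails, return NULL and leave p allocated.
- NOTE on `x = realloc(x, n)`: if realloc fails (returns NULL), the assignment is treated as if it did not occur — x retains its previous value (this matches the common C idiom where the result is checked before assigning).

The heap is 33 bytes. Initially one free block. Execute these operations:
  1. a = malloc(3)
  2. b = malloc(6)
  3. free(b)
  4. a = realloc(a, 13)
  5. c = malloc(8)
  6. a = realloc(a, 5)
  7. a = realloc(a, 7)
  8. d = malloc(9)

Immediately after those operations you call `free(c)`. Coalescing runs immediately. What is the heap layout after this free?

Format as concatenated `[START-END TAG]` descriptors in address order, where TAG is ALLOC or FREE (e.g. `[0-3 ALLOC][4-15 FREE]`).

Answer: [0-6 ALLOC][7-20 FREE][21-29 ALLOC][30-32 FREE]

Derivation:
Op 1: a = malloc(3) -> a = 0; heap: [0-2 ALLOC][3-32 FREE]
Op 2: b = malloc(6) -> b = 3; heap: [0-2 ALLOC][3-8 ALLOC][9-32 FREE]
Op 3: free(b) -> (freed b); heap: [0-2 ALLOC][3-32 FREE]
Op 4: a = realloc(a, 13) -> a = 0; heap: [0-12 ALLOC][13-32 FREE]
Op 5: c = malloc(8) -> c = 13; heap: [0-12 ALLOC][13-20 ALLOC][21-32 FREE]
Op 6: a = realloc(a, 5) -> a = 0; heap: [0-4 ALLOC][5-12 FREE][13-20 ALLOC][21-32 FREE]
Op 7: a = realloc(a, 7) -> a = 0; heap: [0-6 ALLOC][7-12 FREE][13-20 ALLOC][21-32 FREE]
Op 8: d = malloc(9) -> d = 21; heap: [0-6 ALLOC][7-12 FREE][13-20 ALLOC][21-29 ALLOC][30-32 FREE]
free(c): c = 13 -> block [13-20 ALLOC]; mark free, coalesce with adjacent free neighbors -> [0-6 ALLOC][7-20 FREE][21-29 ALLOC][30-32 FREE]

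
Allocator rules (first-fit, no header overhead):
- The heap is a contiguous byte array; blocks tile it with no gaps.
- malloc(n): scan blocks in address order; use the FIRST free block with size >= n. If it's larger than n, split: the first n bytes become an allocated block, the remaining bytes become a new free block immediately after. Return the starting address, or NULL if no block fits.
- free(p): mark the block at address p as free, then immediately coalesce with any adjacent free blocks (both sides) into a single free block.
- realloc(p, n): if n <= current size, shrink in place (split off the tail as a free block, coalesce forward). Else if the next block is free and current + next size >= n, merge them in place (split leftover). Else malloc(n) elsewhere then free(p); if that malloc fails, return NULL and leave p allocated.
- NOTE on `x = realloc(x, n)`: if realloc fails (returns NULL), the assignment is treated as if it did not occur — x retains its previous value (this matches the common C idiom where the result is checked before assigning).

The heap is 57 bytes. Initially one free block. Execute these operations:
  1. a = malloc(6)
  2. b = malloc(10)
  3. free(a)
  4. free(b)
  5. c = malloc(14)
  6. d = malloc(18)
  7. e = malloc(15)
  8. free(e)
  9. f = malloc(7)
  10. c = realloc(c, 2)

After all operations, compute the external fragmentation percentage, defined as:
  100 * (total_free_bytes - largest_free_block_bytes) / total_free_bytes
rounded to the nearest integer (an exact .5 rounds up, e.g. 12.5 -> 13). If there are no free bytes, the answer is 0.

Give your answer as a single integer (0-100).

Op 1: a = malloc(6) -> a = 0; heap: [0-5 ALLOC][6-56 FREE]
Op 2: b = malloc(10) -> b = 6; heap: [0-5 ALLOC][6-15 ALLOC][16-56 FREE]
Op 3: free(a) -> (freed a); heap: [0-5 FREE][6-15 ALLOC][16-56 FREE]
Op 4: free(b) -> (freed b); heap: [0-56 FREE]
Op 5: c = malloc(14) -> c = 0; heap: [0-13 ALLOC][14-56 FREE]
Op 6: d = malloc(18) -> d = 14; heap: [0-13 ALLOC][14-31 ALLOC][32-56 FREE]
Op 7: e = malloc(15) -> e = 32; heap: [0-13 ALLOC][14-31 ALLOC][32-46 ALLOC][47-56 FREE]
Op 8: free(e) -> (freed e); heap: [0-13 ALLOC][14-31 ALLOC][32-56 FREE]
Op 9: f = malloc(7) -> f = 32; heap: [0-13 ALLOC][14-31 ALLOC][32-38 ALLOC][39-56 FREE]
Op 10: c = realloc(c, 2) -> c = 0; heap: [0-1 ALLOC][2-13 FREE][14-31 ALLOC][32-38 ALLOC][39-56 FREE]
Free blocks: [12 18] total_free=30 largest=18 -> 100*(30-18)/30 = 1200/30 = 40

Answer: 40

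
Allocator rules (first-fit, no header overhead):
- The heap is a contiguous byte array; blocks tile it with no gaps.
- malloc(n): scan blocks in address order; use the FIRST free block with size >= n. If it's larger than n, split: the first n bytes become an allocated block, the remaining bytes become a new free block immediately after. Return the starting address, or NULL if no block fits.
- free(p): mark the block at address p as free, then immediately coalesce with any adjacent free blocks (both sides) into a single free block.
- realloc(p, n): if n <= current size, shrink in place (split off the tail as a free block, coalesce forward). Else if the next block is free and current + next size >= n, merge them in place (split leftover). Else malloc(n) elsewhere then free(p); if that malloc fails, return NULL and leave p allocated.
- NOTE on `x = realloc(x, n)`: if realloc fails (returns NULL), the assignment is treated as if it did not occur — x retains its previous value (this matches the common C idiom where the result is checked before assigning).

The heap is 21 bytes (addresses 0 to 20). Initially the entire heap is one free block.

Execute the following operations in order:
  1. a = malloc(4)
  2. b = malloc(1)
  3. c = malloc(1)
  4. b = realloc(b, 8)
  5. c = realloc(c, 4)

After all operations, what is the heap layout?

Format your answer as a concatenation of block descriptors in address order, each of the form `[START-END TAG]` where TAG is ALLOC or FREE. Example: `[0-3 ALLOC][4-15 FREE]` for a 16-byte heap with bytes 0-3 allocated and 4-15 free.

Op 1: a = malloc(4) -> a = 0; heap: [0-3 ALLOC][4-20 FREE]
Op 2: b = malloc(1) -> b = 4; heap: [0-3 ALLOC][4-4 ALLOC][5-20 FREE]
Op 3: c = malloc(1) -> c = 5; heap: [0-3 ALLOC][4-4 ALLOC][5-5 ALLOC][6-20 FREE]
Op 4: b = realloc(b, 8) -> b = 6; heap: [0-3 ALLOC][4-4 FREE][5-5 ALLOC][6-13 ALLOC][14-20 FREE]
Op 5: c = realloc(c, 4) -> c = 14; heap: [0-3 ALLOC][4-5 FREE][6-13 ALLOC][14-17 ALLOC][18-20 FREE]

Answer: [0-3 ALLOC][4-5 FREE][6-13 ALLOC][14-17 ALLOC][18-20 FREE]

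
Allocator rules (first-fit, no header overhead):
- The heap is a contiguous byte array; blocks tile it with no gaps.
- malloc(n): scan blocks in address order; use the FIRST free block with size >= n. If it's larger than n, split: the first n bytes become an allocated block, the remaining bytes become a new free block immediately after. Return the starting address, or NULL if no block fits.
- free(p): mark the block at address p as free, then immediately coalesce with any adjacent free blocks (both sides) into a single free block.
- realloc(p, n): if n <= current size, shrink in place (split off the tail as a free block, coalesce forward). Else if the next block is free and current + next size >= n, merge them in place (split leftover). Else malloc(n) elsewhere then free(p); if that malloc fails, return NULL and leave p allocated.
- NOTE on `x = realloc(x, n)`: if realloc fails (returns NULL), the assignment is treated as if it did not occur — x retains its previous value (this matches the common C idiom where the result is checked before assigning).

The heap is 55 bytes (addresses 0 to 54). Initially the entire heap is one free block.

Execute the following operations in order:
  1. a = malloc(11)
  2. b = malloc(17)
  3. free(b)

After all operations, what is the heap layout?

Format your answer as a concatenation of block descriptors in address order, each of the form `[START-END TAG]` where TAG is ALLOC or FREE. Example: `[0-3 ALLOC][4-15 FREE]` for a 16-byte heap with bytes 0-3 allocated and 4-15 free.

Op 1: a = malloc(11) -> a = 0; heap: [0-10 ALLOC][11-54 FREE]
Op 2: b = malloc(17) -> b = 11; heap: [0-10 ALLOC][11-27 ALLOC][28-54 FREE]
Op 3: free(b) -> (freed b); heap: [0-10 ALLOC][11-54 FREE]

Answer: [0-10 ALLOC][11-54 FREE]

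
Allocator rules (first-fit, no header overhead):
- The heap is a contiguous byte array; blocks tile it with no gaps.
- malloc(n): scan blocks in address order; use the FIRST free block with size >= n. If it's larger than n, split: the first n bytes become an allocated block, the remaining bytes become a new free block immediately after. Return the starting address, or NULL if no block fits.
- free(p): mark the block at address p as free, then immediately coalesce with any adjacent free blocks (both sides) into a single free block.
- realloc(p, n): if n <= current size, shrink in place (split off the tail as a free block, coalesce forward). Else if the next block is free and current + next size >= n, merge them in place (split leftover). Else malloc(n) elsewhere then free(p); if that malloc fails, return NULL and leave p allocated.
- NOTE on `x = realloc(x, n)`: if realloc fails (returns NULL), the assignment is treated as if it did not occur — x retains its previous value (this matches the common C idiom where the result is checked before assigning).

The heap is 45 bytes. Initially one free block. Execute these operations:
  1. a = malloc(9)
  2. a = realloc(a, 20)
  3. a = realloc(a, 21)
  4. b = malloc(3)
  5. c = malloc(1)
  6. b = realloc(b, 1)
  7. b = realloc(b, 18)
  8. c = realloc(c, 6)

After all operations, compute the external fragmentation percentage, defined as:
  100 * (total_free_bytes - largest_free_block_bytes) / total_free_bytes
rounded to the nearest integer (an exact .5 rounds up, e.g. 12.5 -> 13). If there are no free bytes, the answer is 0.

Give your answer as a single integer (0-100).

Op 1: a = malloc(9) -> a = 0; heap: [0-8 ALLOC][9-44 FREE]
Op 2: a = realloc(a, 20) -> a = 0; heap: [0-19 ALLOC][20-44 FREE]
Op 3: a = realloc(a, 21) -> a = 0; heap: [0-20 ALLOC][21-44 FREE]
Op 4: b = malloc(3) -> b = 21; heap: [0-20 ALLOC][21-23 ALLOC][24-44 FREE]
Op 5: c = malloc(1) -> c = 24; heap: [0-20 ALLOC][21-23 ALLOC][24-24 ALLOC][25-44 FREE]
Op 6: b = realloc(b, 1) -> b = 21; heap: [0-20 ALLOC][21-21 ALLOC][22-23 FREE][24-24 ALLOC][25-44 FREE]
Op 7: b = realloc(b, 18) -> b = 25; heap: [0-20 ALLOC][21-23 FREE][24-24 ALLOC][25-42 ALLOC][43-44 FREE]
Op 8: c = realloc(c, 6) -> NULL (c unchanged); heap: [0-20 ALLOC][21-23 FREE][24-24 ALLOC][25-42 ALLOC][43-44 FREE]
Free blocks: [3 2] total_free=5 largest=3 -> 100*(5-3)/5 = 200/5 = 40

Answer: 40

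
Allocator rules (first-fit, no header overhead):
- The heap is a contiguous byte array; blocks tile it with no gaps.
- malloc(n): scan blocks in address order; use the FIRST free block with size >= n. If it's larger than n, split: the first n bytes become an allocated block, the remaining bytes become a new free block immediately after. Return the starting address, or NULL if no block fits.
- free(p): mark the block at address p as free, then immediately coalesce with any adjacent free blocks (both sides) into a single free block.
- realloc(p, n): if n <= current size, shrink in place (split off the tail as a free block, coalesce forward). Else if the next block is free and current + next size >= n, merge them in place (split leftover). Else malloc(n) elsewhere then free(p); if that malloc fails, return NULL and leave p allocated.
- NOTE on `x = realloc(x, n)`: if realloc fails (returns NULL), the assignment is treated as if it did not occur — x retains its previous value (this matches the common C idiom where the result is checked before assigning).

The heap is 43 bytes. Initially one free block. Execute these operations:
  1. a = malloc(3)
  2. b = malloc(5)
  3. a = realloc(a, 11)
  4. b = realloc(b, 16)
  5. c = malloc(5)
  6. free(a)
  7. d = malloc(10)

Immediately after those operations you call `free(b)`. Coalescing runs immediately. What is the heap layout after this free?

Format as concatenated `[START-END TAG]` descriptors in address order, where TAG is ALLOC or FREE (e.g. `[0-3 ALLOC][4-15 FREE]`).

Op 1: a = malloc(3) -> a = 0; heap: [0-2 ALLOC][3-42 FREE]
Op 2: b = malloc(5) -> b = 3; heap: [0-2 ALLOC][3-7 ALLOC][8-42 FREE]
Op 3: a = realloc(a, 11) -> a = 8; heap: [0-2 FREE][3-7 ALLOC][8-18 ALLOC][19-42 FREE]
Op 4: b = realloc(b, 16) -> b = 19; heap: [0-7 FREE][8-18 ALLOC][19-34 ALLOC][35-42 FREE]
Op 5: c = malloc(5) -> c = 0; heap: [0-4 ALLOC][5-7 FREE][8-18 ALLOC][19-34 ALLOC][35-42 FREE]
Op 6: free(a) -> (freed a); heap: [0-4 ALLOC][5-18 FREE][19-34 ALLOC][35-42 FREE]
Op 7: d = malloc(10) -> d = 5; heap: [0-4 ALLOC][5-14 ALLOC][15-18 FREE][19-34 ALLOC][35-42 FREE]
free(b): b = 19 -> block [19-34 ALLOC]; mark free, coalesce with adjacent free neighbors -> [0-4 ALLOC][5-14 ALLOC][15-42 FREE]

Answer: [0-4 ALLOC][5-14 ALLOC][15-42 FREE]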